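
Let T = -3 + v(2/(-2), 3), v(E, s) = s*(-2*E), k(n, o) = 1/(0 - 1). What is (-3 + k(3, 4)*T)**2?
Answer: 36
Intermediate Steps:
k(n, o) = -1 (k(n, o) = 1/(-1) = -1)
v(E, s) = -2*E*s
T = 3 (T = -3 - 2*2/(-2)*3 = -3 - 2*2*(-1/2)*3 = -3 - 2*(-1)*3 = -3 + 6 = 3)
(-3 + k(3, 4)*T)**2 = (-3 - 1*3)**2 = (-3 - 3)**2 = (-6)**2 = 36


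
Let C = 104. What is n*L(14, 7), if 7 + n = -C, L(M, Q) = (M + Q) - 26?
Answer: 555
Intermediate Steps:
L(M, Q) = -26 + M + Q
n = -111 (n = -7 - 1*104 = -7 - 104 = -111)
n*L(14, 7) = -111*(-26 + 14 + 7) = -111*(-5) = 555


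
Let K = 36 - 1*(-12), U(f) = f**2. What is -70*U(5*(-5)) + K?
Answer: -43702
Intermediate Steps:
K = 48 (K = 36 + 12 = 48)
-70*U(5*(-5)) + K = -70*(5*(-5))**2 + 48 = -70*(-25)**2 + 48 = -70*625 + 48 = -43750 + 48 = -43702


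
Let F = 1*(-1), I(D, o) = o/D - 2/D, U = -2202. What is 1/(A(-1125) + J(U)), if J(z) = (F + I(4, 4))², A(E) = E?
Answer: -4/4499 ≈ -0.00088909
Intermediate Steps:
I(D, o) = -2/D + o/D
F = -1
J(z) = ¼ (J(z) = (-1 + (-2 + 4)/4)² = (-1 + (¼)*2)² = (-1 + ½)² = (-½)² = ¼)
1/(A(-1125) + J(U)) = 1/(-1125 + ¼) = 1/(-4499/4) = -4/4499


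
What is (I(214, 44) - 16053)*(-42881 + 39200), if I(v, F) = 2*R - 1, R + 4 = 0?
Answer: 59124222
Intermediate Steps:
R = -4 (R = -4 + 0 = -4)
I(v, F) = -9 (I(v, F) = 2*(-4) - 1 = -8 - 1 = -9)
(I(214, 44) - 16053)*(-42881 + 39200) = (-9 - 16053)*(-42881 + 39200) = -16062*(-3681) = 59124222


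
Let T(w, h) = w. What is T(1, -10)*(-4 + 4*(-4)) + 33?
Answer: 13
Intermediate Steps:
T(1, -10)*(-4 + 4*(-4)) + 33 = 1*(-4 + 4*(-4)) + 33 = 1*(-4 - 16) + 33 = 1*(-20) + 33 = -20 + 33 = 13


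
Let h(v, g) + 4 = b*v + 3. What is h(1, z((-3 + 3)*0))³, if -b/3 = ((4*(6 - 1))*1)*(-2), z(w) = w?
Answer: 1685159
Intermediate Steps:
b = 120 (b = -3*(4*(6 - 1))*1*(-2) = -3*(4*5)*1*(-2) = -3*20*1*(-2) = -60*(-2) = -3*(-40) = 120)
h(v, g) = -1 + 120*v (h(v, g) = -4 + (120*v + 3) = -4 + (3 + 120*v) = -1 + 120*v)
h(1, z((-3 + 3)*0))³ = (-1 + 120*1)³ = (-1 + 120)³ = 119³ = 1685159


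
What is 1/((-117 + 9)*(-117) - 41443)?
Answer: -1/28807 ≈ -3.4714e-5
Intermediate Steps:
1/((-117 + 9)*(-117) - 41443) = 1/(-108*(-117) - 41443) = 1/(12636 - 41443) = 1/(-28807) = -1/28807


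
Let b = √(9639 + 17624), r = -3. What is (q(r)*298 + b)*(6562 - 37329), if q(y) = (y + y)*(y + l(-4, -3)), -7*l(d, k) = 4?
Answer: -1375284900/7 - 30767*√27263 ≈ -2.0155e+8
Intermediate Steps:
l(d, k) = -4/7 (l(d, k) = -⅐*4 = -4/7)
q(y) = 2*y*(-4/7 + y) (q(y) = (y + y)*(y - 4/7) = (2*y)*(-4/7 + y) = 2*y*(-4/7 + y))
b = √27263 ≈ 165.11
(q(r)*298 + b)*(6562 - 37329) = (((2/7)*(-3)*(-4 + 7*(-3)))*298 + √27263)*(6562 - 37329) = (((2/7)*(-3)*(-4 - 21))*298 + √27263)*(-30767) = (((2/7)*(-3)*(-25))*298 + √27263)*(-30767) = ((150/7)*298 + √27263)*(-30767) = (44700/7 + √27263)*(-30767) = -1375284900/7 - 30767*√27263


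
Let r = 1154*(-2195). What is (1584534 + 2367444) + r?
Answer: 1418948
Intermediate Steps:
r = -2533030
(1584534 + 2367444) + r = (1584534 + 2367444) - 2533030 = 3951978 - 2533030 = 1418948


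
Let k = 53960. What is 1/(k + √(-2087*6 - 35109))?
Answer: 53960/2911729231 - I*√47631/2911729231 ≈ 1.8532e-5 - 7.4954e-8*I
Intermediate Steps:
1/(k + √(-2087*6 - 35109)) = 1/(53960 + √(-2087*6 - 35109)) = 1/(53960 + √(-12522 - 35109)) = 1/(53960 + √(-47631)) = 1/(53960 + I*√47631)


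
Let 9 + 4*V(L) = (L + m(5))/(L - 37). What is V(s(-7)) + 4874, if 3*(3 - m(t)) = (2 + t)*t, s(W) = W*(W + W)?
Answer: 3566389/732 ≈ 4872.1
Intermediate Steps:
s(W) = 2*W**2 (s(W) = W*(2*W) = 2*W**2)
m(t) = 3 - t*(2 + t)/3 (m(t) = 3 - (2 + t)*t/3 = 3 - t*(2 + t)/3)
V(L) = -9/4 + (-26/3 + L)/(4*(-37 + L)) (V(L) = -9/4 + ((L + (3 - 2/3*5 - 1/3*5**2))/(L - 37))/4 = -9/4 + ((L + (3 - 10/3 - 1/3*25))/(-37 + L))/4 = -9/4 + ((L + (3 - 10/3 - 25/3))/(-37 + L))/4 = -9/4 + ((L - 26/3)/(-37 + L))/4 = -9/4 + ((-26/3 + L)/(-37 + L))/4 = -9/4 + (-26/3 + L)/(4*(-37 + L)))
V(s(-7)) + 4874 = (973 - 48*(-7)**2)/(12*(-37 + 2*(-7)**2)) + 4874 = (973 - 48*49)/(12*(-37 + 2*49)) + 4874 = (973 - 24*98)/(12*(-37 + 98)) + 4874 = (1/12)*(973 - 2352)/61 + 4874 = (1/12)*(1/61)*(-1379) + 4874 = -1379/732 + 4874 = 3566389/732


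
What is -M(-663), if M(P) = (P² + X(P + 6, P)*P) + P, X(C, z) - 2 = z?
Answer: -877149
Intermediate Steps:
X(C, z) = 2 + z
M(P) = P + P² + P*(2 + P) (M(P) = (P² + (2 + P)*P) + P = (P² + P*(2 + P)) + P = P + P² + P*(2 + P))
-M(-663) = -(-663)*(3 + 2*(-663)) = -(-663)*(3 - 1326) = -(-663)*(-1323) = -1*877149 = -877149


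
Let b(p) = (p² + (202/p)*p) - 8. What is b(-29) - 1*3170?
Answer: -2135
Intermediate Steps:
b(p) = 194 + p² (b(p) = (p² + 202) - 8 = (202 + p²) - 8 = 194 + p²)
b(-29) - 1*3170 = (194 + (-29)²) - 1*3170 = (194 + 841) - 3170 = 1035 - 3170 = -2135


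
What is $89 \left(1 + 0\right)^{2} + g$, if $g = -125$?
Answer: $-36$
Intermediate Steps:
$89 \left(1 + 0\right)^{2} + g = 89 \left(1 + 0\right)^{2} - 125 = 89 \cdot 1^{2} - 125 = 89 \cdot 1 - 125 = 89 - 125 = -36$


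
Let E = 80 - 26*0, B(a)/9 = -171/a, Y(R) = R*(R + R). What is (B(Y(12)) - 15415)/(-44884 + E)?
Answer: 493451/1433728 ≈ 0.34417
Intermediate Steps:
Y(R) = 2*R**2 (Y(R) = R*(2*R) = 2*R**2)
B(a) = -1539/a (B(a) = 9*(-171/a) = -1539/a)
E = 80 (E = 80 + 0 = 80)
(B(Y(12)) - 15415)/(-44884 + E) = (-1539/(2*12**2) - 15415)/(-44884 + 80) = (-1539/(2*144) - 15415)/(-44804) = (-1539/288 - 15415)*(-1/44804) = (-1539*1/288 - 15415)*(-1/44804) = (-171/32 - 15415)*(-1/44804) = -493451/32*(-1/44804) = 493451/1433728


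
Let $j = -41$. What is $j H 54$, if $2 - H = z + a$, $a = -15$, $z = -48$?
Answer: $-143910$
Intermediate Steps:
$H = 65$ ($H = 2 - \left(-48 - 15\right) = 2 - -63 = 2 + 63 = 65$)
$j H 54 = \left(-41\right) 65 \cdot 54 = \left(-2665\right) 54 = -143910$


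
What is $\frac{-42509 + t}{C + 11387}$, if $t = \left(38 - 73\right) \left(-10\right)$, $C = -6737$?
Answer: $- \frac{14053}{1550} \approx -9.0665$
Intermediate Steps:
$t = 350$ ($t = \left(-35\right) \left(-10\right) = 350$)
$\frac{-42509 + t}{C + 11387} = \frac{-42509 + 350}{-6737 + 11387} = - \frac{42159}{4650} = \left(-42159\right) \frac{1}{4650} = - \frac{14053}{1550}$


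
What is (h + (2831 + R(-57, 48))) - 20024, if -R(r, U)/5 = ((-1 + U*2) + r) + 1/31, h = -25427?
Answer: -1327115/31 ≈ -42810.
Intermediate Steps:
R(r, U) = 150/31 - 10*U - 5*r (R(r, U) = -5*(((-1 + U*2) + r) + 1/31) = -5*(((-1 + 2*U) + r) + 1/31) = -5*((-1 + r + 2*U) + 1/31) = -5*(-30/31 + r + 2*U) = 150/31 - 10*U - 5*r)
(h + (2831 + R(-57, 48))) - 20024 = (-25427 + (2831 + (150/31 - 10*48 - 5*(-57)))) - 20024 = (-25427 + (2831 + (150/31 - 480 + 285))) - 20024 = (-25427 + (2831 - 5895/31)) - 20024 = (-25427 + 81866/31) - 20024 = -706371/31 - 20024 = -1327115/31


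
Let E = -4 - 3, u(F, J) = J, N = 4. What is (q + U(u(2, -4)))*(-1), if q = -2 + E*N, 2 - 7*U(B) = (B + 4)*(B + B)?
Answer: 208/7 ≈ 29.714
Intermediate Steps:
E = -7
U(B) = 2/7 - 2*B*(4 + B)/7 (U(B) = 2/7 - (B + 4)*(B + B)/7 = 2/7 - (4 + B)*2*B/7 = 2/7 - 2*B*(4 + B)/7)
q = -30 (q = -2 - 7*4 = -2 - 28 = -30)
(q + U(u(2, -4)))*(-1) = (-30 + (2/7 - 8/7*(-4) - 2/7*(-4)**2))*(-1) = (-30 + (2/7 + 32/7 - 2/7*16))*(-1) = (-30 + (2/7 + 32/7 - 32/7))*(-1) = (-30 + 2/7)*(-1) = -208/7*(-1) = 208/7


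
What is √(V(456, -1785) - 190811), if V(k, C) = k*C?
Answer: I*√1004771 ≈ 1002.4*I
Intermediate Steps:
V(k, C) = C*k
√(V(456, -1785) - 190811) = √(-1785*456 - 190811) = √(-813960 - 190811) = √(-1004771) = I*√1004771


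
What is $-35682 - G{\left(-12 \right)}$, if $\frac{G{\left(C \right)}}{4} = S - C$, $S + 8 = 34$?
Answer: $-35834$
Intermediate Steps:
$S = 26$ ($S = -8 + 34 = 26$)
$G{\left(C \right)} = 104 - 4 C$ ($G{\left(C \right)} = 4 \left(26 - C\right) = 104 - 4 C$)
$-35682 - G{\left(-12 \right)} = -35682 - \left(104 - -48\right) = -35682 - \left(104 + 48\right) = -35682 - 152 = -35834$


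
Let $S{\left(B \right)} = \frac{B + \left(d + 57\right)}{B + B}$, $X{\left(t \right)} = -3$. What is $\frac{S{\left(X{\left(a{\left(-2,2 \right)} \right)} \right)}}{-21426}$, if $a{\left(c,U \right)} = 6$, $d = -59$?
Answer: $- \frac{5}{128556} \approx -3.8894 \cdot 10^{-5}$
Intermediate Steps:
$S{\left(B \right)} = \frac{-2 + B}{2 B}$ ($S{\left(B \right)} = \frac{B + \left(-59 + 57\right)}{B + B} = \frac{B - 2}{2 B} = \left(-2 + B\right) \frac{1}{2 B} = \frac{-2 + B}{2 B}$)
$\frac{S{\left(X{\left(a{\left(-2,2 \right)} \right)} \right)}}{-21426} = \frac{\frac{1}{2} \frac{1}{-3} \left(-2 - 3\right)}{-21426} = \frac{1}{2} \left(- \frac{1}{3}\right) \left(-5\right) \left(- \frac{1}{21426}\right) = \frac{5}{6} \left(- \frac{1}{21426}\right) = - \frac{5}{128556}$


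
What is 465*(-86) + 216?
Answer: -39774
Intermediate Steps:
465*(-86) + 216 = -39990 + 216 = -39774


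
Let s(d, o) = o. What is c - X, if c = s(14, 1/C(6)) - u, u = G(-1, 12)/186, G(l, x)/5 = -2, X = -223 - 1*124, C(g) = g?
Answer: 64583/186 ≈ 347.22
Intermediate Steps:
X = -347 (X = -223 - 124 = -347)
G(l, x) = -10 (G(l, x) = 5*(-2) = -10)
u = -5/93 (u = -10/186 = -10*1/186 = -5/93 ≈ -0.053763)
c = 41/186 (c = 1/6 - 1*(-5/93) = ⅙ + 5/93 = 41/186 ≈ 0.22043)
c - X = 41/186 - 1*(-347) = 41/186 + 347 = 64583/186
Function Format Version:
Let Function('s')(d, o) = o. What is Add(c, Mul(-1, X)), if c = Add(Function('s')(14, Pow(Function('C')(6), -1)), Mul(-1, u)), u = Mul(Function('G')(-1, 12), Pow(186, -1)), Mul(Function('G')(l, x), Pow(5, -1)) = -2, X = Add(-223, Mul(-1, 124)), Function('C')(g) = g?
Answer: Rational(64583, 186) ≈ 347.22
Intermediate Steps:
X = -347 (X = Add(-223, -124) = -347)
Function('G')(l, x) = -10 (Function('G')(l, x) = Mul(5, -2) = -10)
u = Rational(-5, 93) (u = Mul(-10, Pow(186, -1)) = Mul(-10, Rational(1, 186)) = Rational(-5, 93) ≈ -0.053763)
c = Rational(41, 186) (c = Add(Pow(6, -1), Mul(-1, Rational(-5, 93))) = Add(Rational(1, 6), Rational(5, 93)) = Rational(41, 186) ≈ 0.22043)
Add(c, Mul(-1, X)) = Add(Rational(41, 186), Mul(-1, -347)) = Add(Rational(41, 186), 347) = Rational(64583, 186)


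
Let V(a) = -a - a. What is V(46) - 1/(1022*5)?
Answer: -470121/5110 ≈ -92.000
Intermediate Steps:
V(a) = -2*a
V(46) - 1/(1022*5) = -2*46 - 1/(1022*5) = -92 - 1/5110 = -470121/5110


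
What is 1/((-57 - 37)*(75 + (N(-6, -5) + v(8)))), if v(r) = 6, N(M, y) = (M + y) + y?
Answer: -1/6110 ≈ -0.00016367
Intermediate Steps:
N(M, y) = M + 2*y
1/((-57 - 37)*(75 + (N(-6, -5) + v(8)))) = 1/((-57 - 37)*(75 + ((-6 + 2*(-5)) + 6))) = 1/(-94*(75 + ((-6 - 10) + 6))) = 1/(-94*(75 + (-16 + 6))) = 1/(-94*(75 - 10)) = 1/(-94*65) = 1/(-6110) = -1/6110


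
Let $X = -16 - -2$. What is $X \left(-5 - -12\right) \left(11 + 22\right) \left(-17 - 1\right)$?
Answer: $58212$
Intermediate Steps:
$X = -14$ ($X = -16 + 2 = -14$)
$X \left(-5 - -12\right) \left(11 + 22\right) \left(-17 - 1\right) = - 14 \left(-5 - -12\right) \left(11 + 22\right) \left(-17 - 1\right) = - 14 \left(-5 + 12\right) 33 \left(-18\right) = \left(-14\right) 7 \left(-594\right) = \left(-98\right) \left(-594\right) = 58212$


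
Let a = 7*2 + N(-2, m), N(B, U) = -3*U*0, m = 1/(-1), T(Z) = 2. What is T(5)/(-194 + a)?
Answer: -1/90 ≈ -0.011111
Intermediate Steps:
m = -1
N(B, U) = 0
a = 14 (a = 7*2 + 0 = 14 + 0 = 14)
T(5)/(-194 + a) = 2/(-194 + 14) = 2/(-180) = 2*(-1/180) = -1/90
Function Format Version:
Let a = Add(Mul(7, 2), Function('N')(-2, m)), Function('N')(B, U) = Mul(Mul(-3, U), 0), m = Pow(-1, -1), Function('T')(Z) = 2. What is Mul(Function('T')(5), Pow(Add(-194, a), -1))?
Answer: Rational(-1, 90) ≈ -0.011111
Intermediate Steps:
m = -1
Function('N')(B, U) = 0
a = 14 (a = Add(Mul(7, 2), 0) = Add(14, 0) = 14)
Mul(Function('T')(5), Pow(Add(-194, a), -1)) = Mul(2, Pow(Add(-194, 14), -1)) = Mul(2, Pow(-180, -1)) = Mul(2, Rational(-1, 180)) = Rational(-1, 90)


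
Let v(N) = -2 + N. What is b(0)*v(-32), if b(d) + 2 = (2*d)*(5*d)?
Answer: 68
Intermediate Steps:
b(d) = -2 + 10*d² (b(d) = -2 + (2*d)*(5*d) = -2 + 10*d²)
b(0)*v(-32) = (-2 + 10*0²)*(-2 - 32) = (-2 + 10*0)*(-34) = (-2 + 0)*(-34) = -2*(-34) = 68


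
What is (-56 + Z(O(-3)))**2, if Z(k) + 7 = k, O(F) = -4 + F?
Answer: 4900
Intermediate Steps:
Z(k) = -7 + k
(-56 + Z(O(-3)))**2 = (-56 + (-7 + (-4 - 3)))**2 = (-56 + (-7 - 7))**2 = (-56 - 14)**2 = (-70)**2 = 4900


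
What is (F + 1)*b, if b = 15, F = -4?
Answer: -45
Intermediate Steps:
(F + 1)*b = (-4 + 1)*15 = -3*15 = -45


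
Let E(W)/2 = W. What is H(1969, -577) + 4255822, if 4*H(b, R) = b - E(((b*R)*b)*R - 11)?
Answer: -2581488472259/4 ≈ -6.4537e+11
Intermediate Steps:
E(W) = 2*W
H(b, R) = 11/2 + b/4 - R²*b²/2 (H(b, R) = (b - 2*(((b*R)*b)*R - 11))/4 = (b - 2*(((R*b)*b)*R - 11))/4 = (b - 2*((R*b²)*R - 11))/4 = (b - 2*(R²*b² - 11))/4 = (b - 2*(-11 + R²*b²))/4 = (b - (-22 + 2*R²*b²))/4 = (b + (22 - 2*R²*b²))/4 = (22 + b - 2*R²*b²)/4 = 11/2 + b/4 - R²*b²/2)
H(1969, -577) + 4255822 = (11/2 + (¼)*1969 - ½*(-577)²*1969²) + 4255822 = (11/2 + 1969/4 - ½*332929*3876961) + 4255822 = (11/2 + 1969/4 - 1290752748769/2) + 4255822 = -2581505495547/4 + 4255822 = -2581488472259/4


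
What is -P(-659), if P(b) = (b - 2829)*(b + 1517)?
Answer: 2992704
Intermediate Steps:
P(b) = (-2829 + b)*(1517 + b)
-P(-659) = -(-4291593 + (-659)**2 - 1312*(-659)) = -(-4291593 + 434281 + 864608) = -1*(-2992704) = 2992704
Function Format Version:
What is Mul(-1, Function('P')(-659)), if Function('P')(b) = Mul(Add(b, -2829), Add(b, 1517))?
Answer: 2992704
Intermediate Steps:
Function('P')(b) = Mul(Add(-2829, b), Add(1517, b))
Mul(-1, Function('P')(-659)) = Mul(-1, Add(-4291593, Pow(-659, 2), Mul(-1312, -659))) = Mul(-1, Add(-4291593, 434281, 864608)) = Mul(-1, -2992704) = 2992704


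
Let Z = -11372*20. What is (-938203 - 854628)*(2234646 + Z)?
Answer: -3598581140186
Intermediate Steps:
Z = -227440
(-938203 - 854628)*(2234646 + Z) = (-938203 - 854628)*(2234646 - 227440) = -1792831*2007206 = -3598581140186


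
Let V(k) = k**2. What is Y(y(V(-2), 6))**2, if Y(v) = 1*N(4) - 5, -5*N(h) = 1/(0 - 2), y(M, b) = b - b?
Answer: 2401/100 ≈ 24.010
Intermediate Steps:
y(M, b) = 0
N(h) = 1/10 (N(h) = -1/(5*(0 - 2)) = -1/5/(-2) = -1/5*(-1/2) = 1/10)
Y(v) = -49/10 (Y(v) = 1*(1/10) - 5 = 1/10 - 5 = -49/10)
Y(y(V(-2), 6))**2 = (-49/10)**2 = 2401/100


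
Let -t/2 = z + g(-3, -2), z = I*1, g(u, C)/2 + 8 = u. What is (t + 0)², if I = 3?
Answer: 1444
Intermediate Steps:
g(u, C) = -16 + 2*u
z = 3 (z = 3*1 = 3)
t = 38 (t = -2*(3 + (-16 + 2*(-3))) = -2*(3 + (-16 - 6)) = -2*(3 - 22) = -2*(-19) = 38)
(t + 0)² = (38 + 0)² = 38² = 1444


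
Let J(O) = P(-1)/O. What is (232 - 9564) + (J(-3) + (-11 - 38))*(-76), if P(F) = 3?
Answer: -5532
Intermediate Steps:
J(O) = 3/O
(232 - 9564) + (J(-3) + (-11 - 38))*(-76) = (232 - 9564) + (3/(-3) + (-11 - 38))*(-76) = -9332 + (3*(-1/3) - 49)*(-76) = -9332 + (-1 - 49)*(-76) = -9332 - 50*(-76) = -9332 + 3800 = -5532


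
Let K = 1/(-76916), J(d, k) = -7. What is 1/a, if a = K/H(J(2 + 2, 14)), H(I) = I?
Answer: 538412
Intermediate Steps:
K = -1/76916 ≈ -1.3001e-5
a = 1/538412 (a = -1/76916/(-7) = -1/76916*(-1/7) = 1/538412 ≈ 1.8573e-6)
1/a = 1/(1/538412) = 538412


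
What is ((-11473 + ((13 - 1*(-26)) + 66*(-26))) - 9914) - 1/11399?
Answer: -262906537/11399 ≈ -23064.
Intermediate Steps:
((-11473 + ((13 - 1*(-26)) + 66*(-26))) - 9914) - 1/11399 = ((-11473 + ((13 + 26) - 1716)) - 9914) - 1*1/11399 = ((-11473 + (39 - 1716)) - 9914) - 1/11399 = ((-11473 - 1677) - 9914) - 1/11399 = (-13150 - 9914) - 1/11399 = -23064 - 1/11399 = -262906537/11399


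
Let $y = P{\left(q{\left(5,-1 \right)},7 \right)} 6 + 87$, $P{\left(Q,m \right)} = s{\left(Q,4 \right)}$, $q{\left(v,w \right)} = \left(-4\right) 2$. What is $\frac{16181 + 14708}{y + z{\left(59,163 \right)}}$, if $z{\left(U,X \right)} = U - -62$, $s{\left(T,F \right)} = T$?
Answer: $\frac{30889}{160} \approx 193.06$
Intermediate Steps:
$q{\left(v,w \right)} = -8$
$P{\left(Q,m \right)} = Q$
$z{\left(U,X \right)} = 62 + U$ ($z{\left(U,X \right)} = U + 62 = 62 + U$)
$y = 39$ ($y = \left(-8\right) 6 + 87 = -48 + 87 = 39$)
$\frac{16181 + 14708}{y + z{\left(59,163 \right)}} = \frac{16181 + 14708}{39 + \left(62 + 59\right)} = \frac{30889}{39 + 121} = \frac{30889}{160}$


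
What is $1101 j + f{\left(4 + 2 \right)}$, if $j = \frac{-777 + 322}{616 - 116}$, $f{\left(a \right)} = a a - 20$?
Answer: $- \frac{98591}{100} \approx -985.91$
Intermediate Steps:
$f{\left(a \right)} = -20 + a^{2}$ ($f{\left(a \right)} = a^{2} - 20 = -20 + a^{2}$)
$j = - \frac{91}{100}$ ($j = - \frac{455}{500} = \left(-455\right) \frac{1}{500} = - \frac{91}{100} \approx -0.91$)
$1101 j + f{\left(4 + 2 \right)} = 1101 \left(- \frac{91}{100}\right) - \left(20 - \left(4 + 2\right)^{2}\right) = - \frac{100191}{100} - \left(20 - 6^{2}\right) = - \frac{100191}{100} + \left(-20 + 36\right) = - \frac{100191}{100} + 16 = - \frac{98591}{100}$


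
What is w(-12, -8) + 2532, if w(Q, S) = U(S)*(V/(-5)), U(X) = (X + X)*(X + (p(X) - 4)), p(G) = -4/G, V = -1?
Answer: 12844/5 ≈ 2568.8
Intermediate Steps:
U(X) = 2*X*(-4 + X - 4/X) (U(X) = (X + X)*(X + (-4/X - 4)) = (2*X)*(X + (-4 - 4/X)) = (2*X)*(-4 + X - 4/X) = 2*X*(-4 + X - 4/X))
w(Q, S) = -8/5 + 2*S*(-4 + S)/5 (w(Q, S) = (-8 + 2*S*(-4 + S))*(-1/(-5)) = (-8 + 2*S*(-4 + S))*(-1*(-1/5)) = (-8 + 2*S*(-4 + S))*(1/5) = -8/5 + 2*S*(-4 + S)/5)
w(-12, -8) + 2532 = (-8/5 + (2/5)*(-8)*(-4 - 8)) + 2532 = (-8/5 + (2/5)*(-8)*(-12)) + 2532 = (-8/5 + 192/5) + 2532 = 184/5 + 2532 = 12844/5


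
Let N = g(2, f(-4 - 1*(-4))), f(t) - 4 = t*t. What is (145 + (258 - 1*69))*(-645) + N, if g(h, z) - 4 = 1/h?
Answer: -430851/2 ≈ -2.1543e+5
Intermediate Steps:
f(t) = 4 + t² (f(t) = 4 + t*t = 4 + t²)
g(h, z) = 4 + 1/h
N = 9/2 (N = 4 + 1/2 = 4 + ½ = 9/2 ≈ 4.5000)
(145 + (258 - 1*69))*(-645) + N = (145 + (258 - 1*69))*(-645) + 9/2 = (145 + (258 - 69))*(-645) + 9/2 = (145 + 189)*(-645) + 9/2 = 334*(-645) + 9/2 = -215430 + 9/2 = -430851/2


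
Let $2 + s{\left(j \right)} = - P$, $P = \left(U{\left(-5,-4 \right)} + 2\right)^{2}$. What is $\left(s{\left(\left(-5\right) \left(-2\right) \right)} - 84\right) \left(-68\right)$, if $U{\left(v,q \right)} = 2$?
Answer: $6936$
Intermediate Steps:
$P = 16$ ($P = \left(2 + 2\right)^{2} = 4^{2} = 16$)
$s{\left(j \right)} = -18$ ($s{\left(j \right)} = -2 - 16 = -18$)
$\left(s{\left(\left(-5\right) \left(-2\right) \right)} - 84\right) \left(-68\right) = \left(-18 - 84\right) \left(-68\right) = \left(-102\right) \left(-68\right) = 6936$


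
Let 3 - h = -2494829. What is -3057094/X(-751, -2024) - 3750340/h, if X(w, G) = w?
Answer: 1906029858217/468404708 ≈ 4069.2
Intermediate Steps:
h = 2494832 (h = 3 - 1*(-2494829) = 3 + 2494829 = 2494832)
-3057094/X(-751, -2024) - 3750340/h = -3057094/(-751) - 3750340/2494832 = -3057094*(-1/751) - 3750340*1/2494832 = 3057094/751 - 937585/623708 = 1906029858217/468404708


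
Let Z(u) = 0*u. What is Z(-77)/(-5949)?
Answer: 0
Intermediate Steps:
Z(u) = 0
Z(-77)/(-5949) = 0/(-5949) = 0*(-1/5949) = 0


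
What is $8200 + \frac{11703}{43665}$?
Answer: $\frac{119354901}{14555} \approx 8200.3$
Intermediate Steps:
$8200 + \frac{11703}{43665} = 8200 + 11703 \cdot \frac{1}{43665} = 8200 + \frac{3901}{14555} = \frac{119354901}{14555}$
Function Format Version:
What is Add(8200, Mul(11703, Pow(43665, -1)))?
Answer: Rational(119354901, 14555) ≈ 8200.3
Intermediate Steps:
Add(8200, Mul(11703, Pow(43665, -1))) = Add(8200, Mul(11703, Rational(1, 43665))) = Add(8200, Rational(3901, 14555)) = Rational(119354901, 14555)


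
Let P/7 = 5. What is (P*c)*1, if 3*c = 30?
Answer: 350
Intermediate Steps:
c = 10 (c = (⅓)*30 = 10)
P = 35 (P = 7*5 = 35)
(P*c)*1 = (35*10)*1 = 350*1 = 350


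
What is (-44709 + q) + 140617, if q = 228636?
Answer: 324544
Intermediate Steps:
(-44709 + q) + 140617 = (-44709 + 228636) + 140617 = 183927 + 140617 = 324544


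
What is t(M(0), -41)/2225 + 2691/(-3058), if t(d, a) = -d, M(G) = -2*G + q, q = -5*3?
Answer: -1188321/1360810 ≈ -0.87325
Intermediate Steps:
q = -15
M(G) = -15 - 2*G (M(G) = -2*G - 15 = -15 - 2*G)
t(M(0), -41)/2225 + 2691/(-3058) = -(-15 - 2*0)/2225 + 2691/(-3058) = -(-15 + 0)*(1/2225) + 2691*(-1/3058) = -1*(-15)*(1/2225) - 2691/3058 = 15*(1/2225) - 2691/3058 = 3/445 - 2691/3058 = -1188321/1360810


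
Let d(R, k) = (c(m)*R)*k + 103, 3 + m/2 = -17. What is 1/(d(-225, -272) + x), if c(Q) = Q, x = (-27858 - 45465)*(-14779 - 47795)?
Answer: 1/4585665505 ≈ 2.1807e-10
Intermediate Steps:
m = -40 (m = -6 + 2*(-17) = -6 - 34 = -40)
x = 4588113402 (x = -73323*(-62574) = 4588113402)
d(R, k) = 103 - 40*R*k (d(R, k) = (-40*R)*k + 103 = -40*R*k + 103 = 103 - 40*R*k)
1/(d(-225, -272) + x) = 1/((103 - 40*(-225)*(-272)) + 4588113402) = 1/((103 - 2448000) + 4588113402) = 1/(-2447897 + 4588113402) = 1/4585665505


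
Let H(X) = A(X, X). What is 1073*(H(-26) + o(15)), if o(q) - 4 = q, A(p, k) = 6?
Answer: 26825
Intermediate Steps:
o(q) = 4 + q
H(X) = 6
1073*(H(-26) + o(15)) = 1073*(6 + (4 + 15)) = 1073*(6 + 19) = 1073*25 = 26825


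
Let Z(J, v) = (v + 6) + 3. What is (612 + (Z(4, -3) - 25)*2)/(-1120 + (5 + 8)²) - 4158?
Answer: -3954832/951 ≈ -4158.6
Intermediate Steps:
Z(J, v) = 9 + v (Z(J, v) = (6 + v) + 3 = 9 + v)
(612 + (Z(4, -3) - 25)*2)/(-1120 + (5 + 8)²) - 4158 = (612 + ((9 - 3) - 25)*2)/(-1120 + (5 + 8)²) - 4158 = (612 + (6 - 25)*2)/(-1120 + 13²) - 4158 = (612 - 19*2)/(-1120 + 169) - 4158 = (612 - 38)/(-951) - 4158 = 574*(-1/951) - 4158 = -574/951 - 4158 = -3954832/951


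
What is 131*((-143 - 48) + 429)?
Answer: 31178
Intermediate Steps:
131*((-143 - 48) + 429) = 131*(-191 + 429) = 131*238 = 31178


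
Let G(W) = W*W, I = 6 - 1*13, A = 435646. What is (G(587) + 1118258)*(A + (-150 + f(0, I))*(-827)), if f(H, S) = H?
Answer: 818738420592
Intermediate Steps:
I = -7 (I = 6 - 13 = -7)
G(W) = W²
(G(587) + 1118258)*(A + (-150 + f(0, I))*(-827)) = (587² + 1118258)*(435646 + (-150 + 0)*(-827)) = (344569 + 1118258)*(435646 - 150*(-827)) = 1462827*(435646 + 124050) = 1462827*559696 = 818738420592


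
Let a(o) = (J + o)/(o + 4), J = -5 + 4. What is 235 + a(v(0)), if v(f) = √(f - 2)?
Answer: 2114/9 + 5*I*√2/18 ≈ 234.89 + 0.39284*I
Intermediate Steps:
v(f) = √(-2 + f)
J = -1
a(o) = (-1 + o)/(4 + o) (a(o) = (-1 + o)/(o + 4) = (-1 + o)/(4 + o))
235 + a(v(0)) = 235 + (-1 + √(-2 + 0))/(4 + √(-2 + 0)) = 235 + (-1 + √(-2))/(4 + √(-2)) = 235 + (-1 + I*√2)/(4 + I*√2)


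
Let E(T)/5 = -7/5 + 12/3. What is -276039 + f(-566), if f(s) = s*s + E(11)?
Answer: 44330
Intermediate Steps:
E(T) = 13 (E(T) = 5*(-7/5 + 12/3) = 5*(-7*⅕ + 12*(⅓)) = 5*(-7/5 + 4) = 5*(13/5) = 13)
f(s) = 13 + s² (f(s) = s*s + 13 = s² + 13 = 13 + s²)
-276039 + f(-566) = -276039 + (13 + (-566)²) = -276039 + (13 + 320356) = -276039 + 320369 = 44330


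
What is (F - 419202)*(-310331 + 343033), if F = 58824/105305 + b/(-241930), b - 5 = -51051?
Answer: -6984986586264370018/509528773 ≈ -1.3709e+10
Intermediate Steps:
b = -51046 (b = 5 - 51051 = -51046)
F = 392133787/509528773 (F = 58824/105305 - 51046/(-241930) = 58824*(1/105305) - 51046*(-1/241930) = 58824/105305 + 25523/120965 = 392133787/509528773 ≈ 0.76960)
(F - 419202)*(-310331 + 343033) = (392133787/509528773 - 419202)*(-310331 + 343033) = -213595088565359/509528773*32702 = -6984986586264370018/509528773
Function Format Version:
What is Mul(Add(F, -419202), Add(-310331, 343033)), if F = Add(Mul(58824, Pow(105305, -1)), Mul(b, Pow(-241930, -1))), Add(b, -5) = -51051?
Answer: Rational(-6984986586264370018, 509528773) ≈ -1.3709e+10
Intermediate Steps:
b = -51046 (b = Add(5, -51051) = -51046)
F = Rational(392133787, 509528773) (F = Add(Mul(58824, Pow(105305, -1)), Mul(-51046, Pow(-241930, -1))) = Add(Mul(58824, Rational(1, 105305)), Mul(-51046, Rational(-1, 241930))) = Add(Rational(58824, 105305), Rational(25523, 120965)) = Rational(392133787, 509528773) ≈ 0.76960)
Mul(Add(F, -419202), Add(-310331, 343033)) = Mul(Add(Rational(392133787, 509528773), -419202), Add(-310331, 343033)) = Mul(Rational(-213595088565359, 509528773), 32702) = Rational(-6984986586264370018, 509528773)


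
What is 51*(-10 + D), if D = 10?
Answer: 0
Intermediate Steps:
51*(-10 + D) = 51*(-10 + 10) = 51*0 = 0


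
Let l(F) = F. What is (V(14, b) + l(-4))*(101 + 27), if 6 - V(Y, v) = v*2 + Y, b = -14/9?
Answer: -10240/9 ≈ -1137.8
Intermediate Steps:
b = -14/9 (b = -14*⅑ = -14/9 ≈ -1.5556)
V(Y, v) = 6 - Y - 2*v (V(Y, v) = 6 - (v*2 + Y) = 6 - (2*v + Y) = 6 - (Y + 2*v) = 6 + (-Y - 2*v) = 6 - Y - 2*v)
(V(14, b) + l(-4))*(101 + 27) = ((6 - 1*14 - 2*(-14/9)) - 4)*(101 + 27) = ((6 - 14 + 28/9) - 4)*128 = (-44/9 - 4)*128 = -80/9*128 = -10240/9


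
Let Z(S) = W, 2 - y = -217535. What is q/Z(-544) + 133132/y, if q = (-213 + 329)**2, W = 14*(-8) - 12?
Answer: -727667376/6743647 ≈ -107.90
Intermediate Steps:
y = 217537 (y = 2 - 1*(-217535) = 2 + 217535 = 217537)
W = -124 (W = -112 - 12 = -124)
q = 13456 (q = 116**2 = 13456)
Z(S) = -124
q/Z(-544) + 133132/y = 13456/(-124) + 133132/217537 = 13456*(-1/124) + 133132*(1/217537) = -3364/31 + 133132/217537 = -727667376/6743647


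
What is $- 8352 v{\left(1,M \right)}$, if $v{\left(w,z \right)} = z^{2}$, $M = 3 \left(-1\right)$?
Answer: $-75168$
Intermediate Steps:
$M = -3$
$- 8352 v{\left(1,M \right)} = - 8352 \left(-3\right)^{2} = \left(-8352\right) 9 = -75168$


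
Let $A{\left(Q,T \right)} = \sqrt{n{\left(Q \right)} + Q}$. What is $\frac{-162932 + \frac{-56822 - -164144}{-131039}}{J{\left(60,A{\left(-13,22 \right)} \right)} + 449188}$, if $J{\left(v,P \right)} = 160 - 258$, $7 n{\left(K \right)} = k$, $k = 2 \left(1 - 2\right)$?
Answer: $- \frac{2135055367}{5884830451} \approx -0.36281$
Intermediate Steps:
$k = -2$ ($k = 2 \left(-1\right) = -2$)
$n{\left(K \right)} = - \frac{2}{7}$ ($n{\left(K \right)} = \frac{1}{7} \left(-2\right) = - \frac{2}{7}$)
$A{\left(Q,T \right)} = \sqrt{- \frac{2}{7} + Q}$
$J{\left(v,P \right)} = -98$
$\frac{-162932 + \frac{-56822 - -164144}{-131039}}{J{\left(60,A{\left(-13,22 \right)} \right)} + 449188} = \frac{-162932 + \frac{-56822 - -164144}{-131039}}{-98 + 449188} = \frac{-162932 + \left(-56822 + 164144\right) \left(- \frac{1}{131039}\right)}{449090} = \left(-162932 + 107322 \left(- \frac{1}{131039}\right)\right) \frac{1}{449090} = \left(-162932 - \frac{107322}{131039}\right) \frac{1}{449090} = \left(- \frac{21350553670}{131039}\right) \frac{1}{449090} = - \frac{2135055367}{5884830451}$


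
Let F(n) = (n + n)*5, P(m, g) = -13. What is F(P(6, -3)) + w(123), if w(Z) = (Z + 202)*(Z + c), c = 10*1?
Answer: 43095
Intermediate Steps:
c = 10
F(n) = 10*n (F(n) = (2*n)*5 = 10*n)
w(Z) = (10 + Z)*(202 + Z) (w(Z) = (Z + 202)*(Z + 10) = (202 + Z)*(10 + Z) = (10 + Z)*(202 + Z))
F(P(6, -3)) + w(123) = 10*(-13) + (2020 + 123² + 212*123) = -130 + (2020 + 15129 + 26076) = -130 + 43225 = 43095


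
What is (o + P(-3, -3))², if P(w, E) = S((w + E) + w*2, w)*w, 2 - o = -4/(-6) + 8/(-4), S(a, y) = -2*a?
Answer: 42436/9 ≈ 4715.1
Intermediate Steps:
o = 10/3 (o = 2 - (-4/(-6) + 8/(-4)) = 2 - (-4*(-⅙) + 8*(-¼)) = 2 - (⅔ - 2) = 2 - 1*(-4/3) = 2 + 4/3 = 10/3 ≈ 3.3333)
P(w, E) = w*(-6*w - 2*E) (P(w, E) = (-2*((w + E) + w*2))*w = (-2*((E + w) + 2*w))*w = (-2*(E + 3*w))*w = (-6*w - 2*E)*w = w*(-6*w - 2*E))
(o + P(-3, -3))² = (10/3 + 2*(-3)*(-1*(-3) - 3*(-3)))² = (10/3 + 2*(-3)*(3 + 9))² = (10/3 + 2*(-3)*12)² = (10/3 - 72)² = (-206/3)² = 42436/9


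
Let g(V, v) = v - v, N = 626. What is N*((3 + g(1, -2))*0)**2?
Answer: 0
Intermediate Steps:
g(V, v) = 0
N*((3 + g(1, -2))*0)**2 = 626*((3 + 0)*0)**2 = 626*(3*0)**2 = 626*0**2 = 626*0 = 0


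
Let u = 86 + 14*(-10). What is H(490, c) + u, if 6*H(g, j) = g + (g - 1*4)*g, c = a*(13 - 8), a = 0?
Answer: 119153/3 ≈ 39718.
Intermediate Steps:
c = 0 (c = 0*(13 - 8) = 0*5 = 0)
H(g, j) = g/6 + g*(-4 + g)/6 (H(g, j) = (g + (g - 1*4)*g)/6 = (g + (g - 4)*g)/6 = (g + (-4 + g)*g)/6 = (g + g*(-4 + g))/6 = g/6 + g*(-4 + g)/6)
u = -54 (u = 86 - 140 = -54)
H(490, c) + u = (⅙)*490*(-3 + 490) - 54 = (⅙)*490*487 - 54 = 119315/3 - 54 = 119153/3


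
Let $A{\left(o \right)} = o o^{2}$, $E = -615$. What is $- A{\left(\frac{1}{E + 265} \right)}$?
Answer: $\frac{1}{42875000} \approx 2.3324 \cdot 10^{-8}$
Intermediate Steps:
$A{\left(o \right)} = o^{3}$
$- A{\left(\frac{1}{E + 265} \right)} = - \left(\frac{1}{-615 + 265}\right)^{3} = - \left(\frac{1}{-350}\right)^{3} = - \left(- \frac{1}{350}\right)^{3} = \left(-1\right) \left(- \frac{1}{42875000}\right) = \frac{1}{42875000}$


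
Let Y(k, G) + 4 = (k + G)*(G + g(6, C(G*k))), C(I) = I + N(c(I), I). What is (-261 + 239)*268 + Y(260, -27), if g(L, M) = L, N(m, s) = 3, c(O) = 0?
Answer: -10793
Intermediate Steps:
C(I) = 3 + I (C(I) = I + 3 = 3 + I)
Y(k, G) = -4 + (6 + G)*(G + k) (Y(k, G) = -4 + (k + G)*(G + 6) = -4 + (G + k)*(6 + G) = -4 + (6 + G)*(G + k))
(-261 + 239)*268 + Y(260, -27) = (-261 + 239)*268 + (-4 + (-27)² + 6*(-27) + 6*260 - 27*260) = -22*268 + (-4 + 729 - 162 + 1560 - 7020) = -5896 - 4897 = -10793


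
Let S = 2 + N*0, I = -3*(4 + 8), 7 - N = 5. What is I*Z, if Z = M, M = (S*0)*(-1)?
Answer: 0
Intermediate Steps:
N = 2 (N = 7 - 1*5 = 7 - 5 = 2)
I = -36 (I = -3*12 = -36)
S = 2 (S = 2 + 2*0 = 2 + 0 = 2)
M = 0 (M = (2*0)*(-1) = 0*(-1) = 0)
Z = 0
I*Z = -36*0 = 0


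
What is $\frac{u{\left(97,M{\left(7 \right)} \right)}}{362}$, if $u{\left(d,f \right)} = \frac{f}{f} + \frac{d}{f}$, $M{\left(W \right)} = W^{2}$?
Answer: $\frac{73}{8869} \approx 0.0082309$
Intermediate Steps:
$u{\left(d,f \right)} = 1 + \frac{d}{f}$
$\frac{u{\left(97,M{\left(7 \right)} \right)}}{362} = \frac{\frac{1}{7^{2}} \left(97 + 7^{2}\right)}{362} = \frac{97 + 49}{49} \cdot \frac{1}{362} = \frac{1}{49} \cdot 146 \cdot \frac{1}{362} = \frac{146}{49} \cdot \frac{1}{362} = \frac{73}{8869}$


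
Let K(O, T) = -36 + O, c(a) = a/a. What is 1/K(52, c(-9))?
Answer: 1/16 ≈ 0.062500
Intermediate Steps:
c(a) = 1
1/K(52, c(-9)) = 1/(-36 + 52) = 1/16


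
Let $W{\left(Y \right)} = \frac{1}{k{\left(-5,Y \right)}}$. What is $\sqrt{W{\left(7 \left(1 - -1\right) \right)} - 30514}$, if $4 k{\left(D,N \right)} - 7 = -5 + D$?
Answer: $\frac{i \sqrt{274638}}{3} \approx 174.69 i$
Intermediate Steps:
$k{\left(D,N \right)} = \frac{1}{2} + \frac{D}{4}$ ($k{\left(D,N \right)} = \frac{7}{4} + \frac{-5 + D}{4} = \frac{7}{4} + \left(- \frac{5}{4} + \frac{D}{4}\right) = \frac{1}{2} + \frac{D}{4}$)
$W{\left(Y \right)} = - \frac{4}{3}$ ($W{\left(Y \right)} = \frac{1}{\frac{1}{2} + \frac{1}{4} \left(-5\right)} = \frac{1}{\frac{1}{2} - \frac{5}{4}} = \frac{1}{- \frac{3}{4}} = - \frac{4}{3}$)
$\sqrt{W{\left(7 \left(1 - -1\right) \right)} - 30514} = \sqrt{- \frac{4}{3} - 30514} = \sqrt{- \frac{91546}{3}} = \frac{i \sqrt{274638}}{3}$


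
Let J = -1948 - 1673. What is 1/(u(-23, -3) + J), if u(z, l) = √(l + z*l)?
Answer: -1207/4370525 - √66/13111575 ≈ -0.00027679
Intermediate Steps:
u(z, l) = √(l + l*z)
J = -3621
1/(u(-23, -3) + J) = 1/(√(-3*(1 - 23)) - 3621) = 1/(√(-3*(-22)) - 3621) = 1/(√66 - 3621) = 1/(-3621 + √66)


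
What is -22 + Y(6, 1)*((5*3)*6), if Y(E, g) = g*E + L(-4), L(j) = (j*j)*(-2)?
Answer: -2362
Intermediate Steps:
L(j) = -2*j² (L(j) = j²*(-2) = -2*j²)
Y(E, g) = -32 + E*g (Y(E, g) = g*E - 2*(-4)² = E*g - 2*16 = E*g - 32 = -32 + E*g)
-22 + Y(6, 1)*((5*3)*6) = -22 + (-32 + 6*1)*((5*3)*6) = -22 + (-32 + 6)*(15*6) = -22 - 26*90 = -22 - 2340 = -2362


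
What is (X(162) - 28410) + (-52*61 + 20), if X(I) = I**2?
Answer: -5318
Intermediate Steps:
(X(162) - 28410) + (-52*61 + 20) = (162**2 - 28410) + (-52*61 + 20) = (26244 - 28410) + (-3172 + 20) = -2166 - 3152 = -5318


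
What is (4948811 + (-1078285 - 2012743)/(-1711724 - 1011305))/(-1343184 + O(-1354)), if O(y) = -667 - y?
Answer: -13475758959547/3655658263413 ≈ -3.6863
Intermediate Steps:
(4948811 + (-1078285 - 2012743)/(-1711724 - 1011305))/(-1343184 + O(-1354)) = (4948811 + (-1078285 - 2012743)/(-1711724 - 1011305))/(-1343184 + (-667 - 1*(-1354))) = (4948811 - 3091028/(-2723029))/(-1343184 + (-667 + 1354)) = (4948811 - 3091028*(-1/2723029))/(-1343184 + 687) = (4948811 + 3091028/2723029)/(-1342497) = (13475758959547/2723029)*(-1/1342497) = -13475758959547/3655658263413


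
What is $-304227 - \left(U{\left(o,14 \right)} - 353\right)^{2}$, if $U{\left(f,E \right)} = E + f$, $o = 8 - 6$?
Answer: $-417796$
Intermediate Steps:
$o = 2$
$-304227 - \left(U{\left(o,14 \right)} - 353\right)^{2} = -304227 - \left(\left(14 + 2\right) - 353\right)^{2} = -304227 - \left(16 - 353\right)^{2} = -304227 - \left(-337\right)^{2} = -304227 - 113569 = -417796$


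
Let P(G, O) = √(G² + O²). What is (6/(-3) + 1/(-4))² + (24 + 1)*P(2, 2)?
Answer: 81/16 + 50*√2 ≈ 75.773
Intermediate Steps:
(6/(-3) + 1/(-4))² + (24 + 1)*P(2, 2) = (6/(-3) + 1/(-4))² + (24 + 1)*√(2² + 2²) = (6*(-⅓) + 1*(-¼))² + 25*√(4 + 4) = (-2 - ¼)² + 25*√8 = (-9/4)² + 25*(2*√2) = 81/16 + 50*√2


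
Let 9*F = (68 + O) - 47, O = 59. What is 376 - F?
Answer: 3304/9 ≈ 367.11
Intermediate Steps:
F = 80/9 (F = ((68 + 59) - 47)/9 = (127 - 47)/9 = (1/9)*80 = 80/9 ≈ 8.8889)
376 - F = 376 - 1*80/9 = 376 - 80/9 = 3304/9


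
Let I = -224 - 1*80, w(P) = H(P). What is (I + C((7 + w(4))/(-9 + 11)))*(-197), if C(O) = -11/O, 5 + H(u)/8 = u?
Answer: 55554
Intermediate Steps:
H(u) = -40 + 8*u
w(P) = -40 + 8*P
I = -304 (I = -224 - 80 = -304)
(I + C((7 + w(4))/(-9 + 11)))*(-197) = (-304 - 11*(-9 + 11)/(7 + (-40 + 8*4)))*(-197) = (-304 - 11*2/(7 + (-40 + 32)))*(-197) = (-304 - 11*2/(7 - 8))*(-197) = (-304 - 11/((-1*1/2)))*(-197) = (-304 - 11/(-1/2))*(-197) = (-304 - 11*(-2))*(-197) = (-304 + 22)*(-197) = -282*(-197) = 55554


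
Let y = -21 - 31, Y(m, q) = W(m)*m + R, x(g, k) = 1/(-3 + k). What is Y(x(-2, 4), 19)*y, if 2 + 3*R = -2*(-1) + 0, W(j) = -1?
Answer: 52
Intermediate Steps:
R = 0 (R = -⅔ + (-2*(-1) + 0)/3 = -⅔ + (2 + 0)/3 = -⅔ + (⅓)*2 = -⅔ + ⅔ = 0)
Y(m, q) = -m (Y(m, q) = -m + 0 = -m)
y = -52
Y(x(-2, 4), 19)*y = -1/(-3 + 4)*(-52) = -1/1*(-52) = -1*1*(-52) = -1*(-52) = 52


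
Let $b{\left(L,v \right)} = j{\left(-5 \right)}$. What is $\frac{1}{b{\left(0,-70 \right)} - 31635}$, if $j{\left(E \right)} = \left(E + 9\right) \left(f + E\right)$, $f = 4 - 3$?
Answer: $- \frac{1}{31651} \approx -3.1595 \cdot 10^{-5}$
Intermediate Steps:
$f = 1$
$j{\left(E \right)} = \left(1 + E\right) \left(9 + E\right)$ ($j{\left(E \right)} = \left(E + 9\right) \left(1 + E\right) = \left(9 + E\right) \left(1 + E\right) = \left(1 + E\right) \left(9 + E\right)$)
$b{\left(L,v \right)} = -16$ ($b{\left(L,v \right)} = 9 + \left(-5\right)^{2} + 10 \left(-5\right) = 9 + 25 - 50 = -16$)
$\frac{1}{b{\left(0,-70 \right)} - 31635} = \frac{1}{-16 - 31635} = \frac{1}{-31651} = - \frac{1}{31651}$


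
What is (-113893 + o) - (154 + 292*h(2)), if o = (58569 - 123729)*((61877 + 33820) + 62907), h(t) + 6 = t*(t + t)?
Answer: -10334751271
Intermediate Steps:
h(t) = -6 + 2*t**2 (h(t) = -6 + t*(t + t) = -6 + t*(2*t) = -6 + 2*t**2)
o = -10334636640 (o = -65160*(95697 + 62907) = -65160*158604 = -10334636640)
(-113893 + o) - (154 + 292*h(2)) = (-113893 - 10334636640) - (154 + 292*(-6 + 2*2**2)) = -10334750533 - (154 + 292*(-6 + 2*4)) = -10334750533 - (154 + 292*(-6 + 8)) = -10334750533 - (154 + 292*2) = -10334750533 - (154 + 584) = -10334750533 - 1*738 = -10334750533 - 738 = -10334751271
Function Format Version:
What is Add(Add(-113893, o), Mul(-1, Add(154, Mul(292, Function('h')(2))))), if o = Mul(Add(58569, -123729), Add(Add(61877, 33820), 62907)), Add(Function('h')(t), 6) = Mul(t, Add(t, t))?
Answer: -10334751271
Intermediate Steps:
Function('h')(t) = Add(-6, Mul(2, Pow(t, 2))) (Function('h')(t) = Add(-6, Mul(t, Add(t, t))) = Add(-6, Mul(t, Mul(2, t))) = Add(-6, Mul(2, Pow(t, 2))))
o = -10334636640 (o = Mul(-65160, Add(95697, 62907)) = Mul(-65160, 158604) = -10334636640)
Add(Add(-113893, o), Mul(-1, Add(154, Mul(292, Function('h')(2))))) = Add(Add(-113893, -10334636640), Mul(-1, Add(154, Mul(292, Add(-6, Mul(2, Pow(2, 2))))))) = Add(-10334750533, Mul(-1, Add(154, Mul(292, Add(-6, Mul(2, 4)))))) = Add(-10334750533, Mul(-1, Add(154, Mul(292, Add(-6, 8))))) = Add(-10334750533, Mul(-1, Add(154, Mul(292, 2)))) = Add(-10334750533, Mul(-1, Add(154, 584))) = Add(-10334750533, Mul(-1, 738)) = Add(-10334750533, -738) = -10334751271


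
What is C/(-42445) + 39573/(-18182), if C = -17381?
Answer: -104896511/59364230 ≈ -1.7670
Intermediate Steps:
C/(-42445) + 39573/(-18182) = -17381/(-42445) + 39573/(-18182) = -17381*(-1/42445) + 39573*(-1/18182) = 1337/3265 - 39573/18182 = -104896511/59364230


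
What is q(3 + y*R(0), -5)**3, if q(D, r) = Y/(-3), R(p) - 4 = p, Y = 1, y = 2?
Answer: -1/27 ≈ -0.037037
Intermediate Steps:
R(p) = 4 + p
q(D, r) = -1/3 (q(D, r) = 1/(-3) = 1*(-1/3) = -1/3)
q(3 + y*R(0), -5)**3 = (-1/3)**3 = -1/27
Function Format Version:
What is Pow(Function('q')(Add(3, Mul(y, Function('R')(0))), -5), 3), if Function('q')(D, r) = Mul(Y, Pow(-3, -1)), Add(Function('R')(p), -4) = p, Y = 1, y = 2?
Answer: Rational(-1, 27) ≈ -0.037037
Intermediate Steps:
Function('R')(p) = Add(4, p)
Function('q')(D, r) = Rational(-1, 3) (Function('q')(D, r) = Mul(1, Pow(-3, -1)) = Mul(1, Rational(-1, 3)) = Rational(-1, 3))
Pow(Function('q')(Add(3, Mul(y, Function('R')(0))), -5), 3) = Pow(Rational(-1, 3), 3) = Rational(-1, 27)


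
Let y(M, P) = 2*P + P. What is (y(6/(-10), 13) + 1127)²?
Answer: 1359556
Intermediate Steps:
y(M, P) = 3*P
(y(6/(-10), 13) + 1127)² = (3*13 + 1127)² = (39 + 1127)² = 1166² = 1359556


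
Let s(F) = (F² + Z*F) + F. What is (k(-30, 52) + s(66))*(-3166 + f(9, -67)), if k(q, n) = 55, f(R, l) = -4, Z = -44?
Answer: -4986410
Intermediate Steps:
s(F) = F² - 43*F (s(F) = (F² - 44*F) + F = F² - 43*F)
(k(-30, 52) + s(66))*(-3166 + f(9, -67)) = (55 + 66*(-43 + 66))*(-3166 - 4) = (55 + 66*23)*(-3170) = (55 + 1518)*(-3170) = 1573*(-3170) = -4986410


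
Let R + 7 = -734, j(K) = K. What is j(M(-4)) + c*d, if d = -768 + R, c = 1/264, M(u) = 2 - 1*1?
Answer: -415/88 ≈ -4.7159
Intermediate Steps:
M(u) = 1 (M(u) = 2 - 1 = 1)
R = -741 (R = -7 - 734 = -741)
c = 1/264 ≈ 0.0037879
d = -1509 (d = -768 - 741 = -1509)
j(M(-4)) + c*d = 1 + (1/264)*(-1509) = 1 - 503/88 = -415/88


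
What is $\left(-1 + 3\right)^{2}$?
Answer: $4$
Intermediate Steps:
$\left(-1 + 3\right)^{2} = 2^{2} = 4$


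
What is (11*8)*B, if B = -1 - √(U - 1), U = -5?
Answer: -88 - 88*I*√6 ≈ -88.0 - 215.56*I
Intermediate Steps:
B = -1 - I*√6 (B = -1 - √(-5 - 1) = -1 - √(-6) = -1 - I*√6 ≈ -1.0 - 2.4495*I)
(11*8)*B = (11*8)*(-1 - I*√6) = 88*(-1 - I*√6) = -88 - 88*I*√6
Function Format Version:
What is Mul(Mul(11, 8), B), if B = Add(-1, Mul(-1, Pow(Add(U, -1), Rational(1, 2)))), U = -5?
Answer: Add(-88, Mul(-88, I, Pow(6, Rational(1, 2)))) ≈ Add(-88.000, Mul(-215.56, I))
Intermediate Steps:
B = Add(-1, Mul(-1, I, Pow(6, Rational(1, 2)))) (B = Add(-1, Mul(-1, Pow(Add(-5, -1), Rational(1, 2)))) = Add(-1, Mul(-1, Pow(-6, Rational(1, 2)))) = Add(-1, Mul(-1, Mul(I, Pow(6, Rational(1, 2))))) = Add(-1, Mul(-1, I, Pow(6, Rational(1, 2)))) ≈ Add(-1.0000, Mul(-2.4495, I)))
Mul(Mul(11, 8), B) = Mul(Mul(11, 8), Add(-1, Mul(-1, I, Pow(6, Rational(1, 2))))) = Mul(88, Add(-1, Mul(-1, I, Pow(6, Rational(1, 2))))) = Add(-88, Mul(-88, I, Pow(6, Rational(1, 2))))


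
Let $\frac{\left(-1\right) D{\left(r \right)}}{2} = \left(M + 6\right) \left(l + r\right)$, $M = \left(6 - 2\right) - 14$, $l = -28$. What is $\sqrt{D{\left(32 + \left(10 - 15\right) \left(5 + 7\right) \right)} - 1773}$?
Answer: $i \sqrt{2221} \approx 47.128 i$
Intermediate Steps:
$M = -10$ ($M = 4 - 14 = -10$)
$D{\left(r \right)} = -224 + 8 r$ ($D{\left(r \right)} = - 2 \left(-10 + 6\right) \left(-28 + r\right) = - 2 \left(- 4 \left(-28 + r\right)\right) = - 2 \left(112 - 4 r\right) = -224 + 8 r$)
$\sqrt{D{\left(32 + \left(10 - 15\right) \left(5 + 7\right) \right)} - 1773} = \sqrt{\left(-224 + 8 \left(32 + \left(10 - 15\right) \left(5 + 7\right)\right)\right) - 1773} = \sqrt{\left(-224 + 8 \left(32 - 60\right)\right) - 1773} = \sqrt{\left(-224 + 8 \left(-28\right)\right) - 1773} = \sqrt{\left(-224 - 224\right) - 1773} = \sqrt{-448 - 1773} = \sqrt{-2221} = i \sqrt{2221}$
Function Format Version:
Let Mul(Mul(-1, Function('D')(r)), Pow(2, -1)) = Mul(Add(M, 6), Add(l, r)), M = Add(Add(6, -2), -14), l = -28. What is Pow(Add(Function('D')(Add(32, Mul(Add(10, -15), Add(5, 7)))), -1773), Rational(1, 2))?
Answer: Mul(I, Pow(2221, Rational(1, 2))) ≈ Mul(47.128, I)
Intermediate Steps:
M = -10 (M = Add(4, -14) = -10)
Function('D')(r) = Add(-224, Mul(8, r)) (Function('D')(r) = Mul(-2, Mul(Add(-10, 6), Add(-28, r))) = Mul(-2, Mul(-4, Add(-28, r))) = Mul(-2, Add(112, Mul(-4, r))) = Add(-224, Mul(8, r)))
Pow(Add(Function('D')(Add(32, Mul(Add(10, -15), Add(5, 7)))), -1773), Rational(1, 2)) = Pow(Add(Add(-224, Mul(8, Add(32, Mul(Add(10, -15), Add(5, 7))))), -1773), Rational(1, 2)) = Pow(Add(Add(-224, Mul(8, Add(32, Mul(-5, 12)))), -1773), Rational(1, 2)) = Pow(Add(Add(-224, Mul(8, Add(32, -60))), -1773), Rational(1, 2)) = Pow(Add(Add(-224, Mul(8, -28)), -1773), Rational(1, 2)) = Pow(Add(Add(-224, -224), -1773), Rational(1, 2)) = Pow(Add(-448, -1773), Rational(1, 2)) = Pow(-2221, Rational(1, 2)) = Mul(I, Pow(2221, Rational(1, 2)))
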